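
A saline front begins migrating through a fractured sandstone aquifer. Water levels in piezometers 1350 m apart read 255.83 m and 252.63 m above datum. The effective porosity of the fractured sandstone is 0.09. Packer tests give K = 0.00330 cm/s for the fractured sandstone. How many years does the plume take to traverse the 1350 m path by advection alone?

49.2

Convert K: 0.00330 cm/s × 864 = 2.851 m/day.
Hydraulic gradient i = (255.83 − 252.63) / 1350 = 3.2 / 1350 = 0.002370.
Darcy flux q = K · i = 2.851 × 0.002370 = 0.006758 m/day.
Seepage velocity v = q / n_e = 0.006758 / 0.09 = 0.07509 m/day.
Travel time t = L / v = 1350 / 0.07509 = 17978 days = 49.22 years.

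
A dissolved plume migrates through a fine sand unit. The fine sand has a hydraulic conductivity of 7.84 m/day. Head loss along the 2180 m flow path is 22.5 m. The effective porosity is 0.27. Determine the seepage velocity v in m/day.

0.300

Hydraulic gradient i = Δh / L = 22.5 / 2180 = 0.01032.
Darcy flux q = K · i = 7.840 × 0.01032 = 0.08092 m/day.
Seepage velocity v = q / n_e = 0.08092 / 0.27 = 0.2997 m/day.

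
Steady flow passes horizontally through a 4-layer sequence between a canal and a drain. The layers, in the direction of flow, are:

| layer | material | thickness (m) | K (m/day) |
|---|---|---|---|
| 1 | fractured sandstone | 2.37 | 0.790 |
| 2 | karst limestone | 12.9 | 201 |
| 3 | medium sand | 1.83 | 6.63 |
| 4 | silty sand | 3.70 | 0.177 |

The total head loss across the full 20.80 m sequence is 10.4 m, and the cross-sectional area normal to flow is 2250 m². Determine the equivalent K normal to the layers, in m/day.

Flow is perpendicular to layering, so the layers act in series and the equivalent K is the thickness-weighted harmonic mean.
Total thickness L = 2.37 + 12.9 + 1.83 + 3.70 = 20.80 m.
Σ(b_i/K_i) = 2.37/0.790 + 12.9/201 + 1.83/6.63 + 3.70/0.177 = 24.24 d.
K_eq = L / Σ(b_i/K_i) = 20.80 / 24.24 = 0.8579 m/day.

0.858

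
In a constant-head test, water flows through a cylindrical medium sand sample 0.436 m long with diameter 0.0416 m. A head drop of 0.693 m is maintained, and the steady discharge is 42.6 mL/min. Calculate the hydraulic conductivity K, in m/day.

28.4

Cross-sectional area A = π·(d/2)² = π × (0.0416/2)² = 0.001359 m².
Convert discharge: 42.6 mL/min = 7.100e-07 m³/s.
Darcy's law rearranged: K = Q·L / (A·Δh) = 7.100e-07 × 0.436 / (0.001359 × 0.693) = 0.0003287 m/s = 28.40 m/day.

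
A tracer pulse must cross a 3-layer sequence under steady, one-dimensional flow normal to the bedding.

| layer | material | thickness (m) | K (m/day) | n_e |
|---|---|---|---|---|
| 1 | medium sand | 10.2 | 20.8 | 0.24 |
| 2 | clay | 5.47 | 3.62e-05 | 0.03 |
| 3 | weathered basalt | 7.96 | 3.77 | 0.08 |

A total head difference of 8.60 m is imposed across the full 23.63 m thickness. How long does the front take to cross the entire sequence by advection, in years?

With flow normal to the layers, continuity requires the same specific discharge q through every layer.
Σ(b_i/K_i) = 10.2/20.8 + 5.47/3.62e-05 + 7.96/3.77 = 1.511e+05 d.
q = Δh / Σ(b_i/K_i) = 8.60 / 1.511e+05 = 5.691e-05 m/day.
In each layer the seepage velocity is v_i = q/n_i, so the layer transit time is t_i = b_i·n_i / q:
  layer 1 (medium sand): t_1 = 10.2 × 0.24 / 5.691e-05 = 43013 d
  layer 2 (clay): t_2 = 5.47 × 0.03 / 5.691e-05 = 2883 d
  layer 3 (weathered basalt): t_3 = 7.96 × 0.08 / 5.691e-05 = 11189 d
Total t = Σ t_i = 57085 days = 156.3 years.

156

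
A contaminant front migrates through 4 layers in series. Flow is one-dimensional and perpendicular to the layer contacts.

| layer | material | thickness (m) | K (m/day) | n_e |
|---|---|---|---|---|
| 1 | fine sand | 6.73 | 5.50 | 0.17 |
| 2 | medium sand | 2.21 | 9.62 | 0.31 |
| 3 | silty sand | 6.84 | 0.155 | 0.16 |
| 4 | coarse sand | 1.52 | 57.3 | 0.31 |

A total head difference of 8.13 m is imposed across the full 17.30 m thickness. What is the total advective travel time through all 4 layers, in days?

19.0

With flow normal to the layers, continuity requires the same specific discharge q through every layer.
Σ(b_i/K_i) = 6.73/5.50 + 2.21/9.62 + 6.84/0.155 + 1.52/57.3 = 45.61 d.
q = Δh / Σ(b_i/K_i) = 8.13 / 45.61 = 0.1783 m/day.
In each layer the seepage velocity is v_i = q/n_i, so the layer transit time is t_i = b_i·n_i / q:
  layer 1 (fine sand): t_1 = 6.73 × 0.17 / 0.1783 = 6.418 d
  layer 2 (medium sand): t_2 = 2.21 × 0.31 / 0.1783 = 3.843 d
  layer 3 (silty sand): t_3 = 6.84 × 0.16 / 0.1783 = 6.140 d
  layer 4 (coarse sand): t_4 = 1.52 × 0.31 / 0.1783 = 2.643 d
Total t = Σ t_i = 19.04 days.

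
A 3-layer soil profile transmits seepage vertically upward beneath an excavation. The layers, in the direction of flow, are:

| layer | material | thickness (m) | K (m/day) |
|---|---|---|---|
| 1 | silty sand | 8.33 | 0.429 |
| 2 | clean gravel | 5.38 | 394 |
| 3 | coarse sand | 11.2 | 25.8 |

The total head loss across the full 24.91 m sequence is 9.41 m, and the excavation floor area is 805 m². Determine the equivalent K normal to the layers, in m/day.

Flow is perpendicular to layering, so the layers act in series and the equivalent K is the thickness-weighted harmonic mean.
Total thickness L = 8.33 + 5.38 + 11.2 = 24.91 m.
Σ(b_i/K_i) = 8.33/0.429 + 5.38/394 + 11.2/25.8 = 19.87 d.
K_eq = L / Σ(b_i/K_i) = 24.91 / 19.87 = 1.254 m/day.

1.25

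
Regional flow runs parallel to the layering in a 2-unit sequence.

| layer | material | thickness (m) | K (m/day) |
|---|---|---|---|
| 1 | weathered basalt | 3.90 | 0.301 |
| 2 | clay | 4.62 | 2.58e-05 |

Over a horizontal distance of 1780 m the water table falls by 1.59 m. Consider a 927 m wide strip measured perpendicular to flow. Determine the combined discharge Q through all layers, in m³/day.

Flow is parallel to layering, so each bed carries its own Darcy discharge and the transmissivities add.
Σ(K_i·b_i) = 0.301×3.90 + 2.58e-05×4.62 = 1.174 m²/day.
Hydraulic gradient i = Δh / L = 1.59 / 1780 = 0.0008933.
Q = Σ(K_i·b_i) · W · i = 1.174 × 927 × 0.0008933 = 0.9721 m³/day.

0.972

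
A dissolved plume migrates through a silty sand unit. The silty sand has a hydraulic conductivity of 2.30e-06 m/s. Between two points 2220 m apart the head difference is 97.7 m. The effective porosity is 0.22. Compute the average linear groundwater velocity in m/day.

0.0398

Convert K: 2.30e-06 m/s × 86400 = 0.1987 m/day.
Hydraulic gradient i = Δh / L = 97.7 / 2220 = 0.04401.
Darcy flux q = K · i = 0.1987 × 0.04401 = 0.008745 m/day.
Seepage velocity v = q / n_e = 0.008745 / 0.22 = 0.03975 m/day.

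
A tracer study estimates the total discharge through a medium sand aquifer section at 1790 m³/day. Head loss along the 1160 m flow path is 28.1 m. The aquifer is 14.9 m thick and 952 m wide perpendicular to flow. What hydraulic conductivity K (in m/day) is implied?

5.21

Cross-sectional area A = 952 × 14.9 = 14185 m².
Hydraulic gradient i = Δh / L = 28.1 / 1160 = 0.02422.
From Q = K·A·i, K = Q / (A·i) = 1790 / (14185 × 0.02422) = 5.209 m/day.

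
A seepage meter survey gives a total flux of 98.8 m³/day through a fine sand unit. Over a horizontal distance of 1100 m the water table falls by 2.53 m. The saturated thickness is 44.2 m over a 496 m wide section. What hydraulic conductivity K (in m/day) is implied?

Cross-sectional area A = 496 × 44.2 = 21923 m².
Hydraulic gradient i = Δh / L = 2.53 / 1100 = 0.002300.
From Q = K·A·i, K = Q / (A·i) = 98.8 / (21923 × 0.002300) = 1.959 m/day.

1.96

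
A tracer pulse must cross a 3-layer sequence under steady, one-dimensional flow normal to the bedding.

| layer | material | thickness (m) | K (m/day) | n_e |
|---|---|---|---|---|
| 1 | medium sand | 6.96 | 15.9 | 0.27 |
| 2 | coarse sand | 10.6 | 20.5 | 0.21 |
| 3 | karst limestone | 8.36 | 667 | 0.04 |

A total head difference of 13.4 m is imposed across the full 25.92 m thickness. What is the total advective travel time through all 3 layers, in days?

With flow normal to the layers, continuity requires the same specific discharge q through every layer.
Σ(b_i/K_i) = 6.96/15.9 + 10.6/20.5 + 8.36/667 = 0.9673 d.
q = Δh / Σ(b_i/K_i) = 13.4 / 0.9673 = 13.85 m/day.
In each layer the seepage velocity is v_i = q/n_i, so the layer transit time is t_i = b_i·n_i / q:
  layer 1 (medium sand): t_1 = 6.96 × 0.27 / 13.85 = 0.1357 d
  layer 2 (coarse sand): t_2 = 10.6 × 0.21 / 13.85 = 0.1607 d
  layer 3 (karst limestone): t_3 = 8.36 × 0.04 / 13.85 = 0.02414 d
Total t = Σ t_i = 0.3205 days.

0.320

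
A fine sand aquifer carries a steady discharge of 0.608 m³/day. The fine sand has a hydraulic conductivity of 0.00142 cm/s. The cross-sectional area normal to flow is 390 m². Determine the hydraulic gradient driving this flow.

0.00127

Convert K: 0.00142 cm/s × 864 = 1.227 m/day.
From Q = K·A·i, i = Q / (K·A) = 0.608 / (1.227 × 390.0) = 0.001271.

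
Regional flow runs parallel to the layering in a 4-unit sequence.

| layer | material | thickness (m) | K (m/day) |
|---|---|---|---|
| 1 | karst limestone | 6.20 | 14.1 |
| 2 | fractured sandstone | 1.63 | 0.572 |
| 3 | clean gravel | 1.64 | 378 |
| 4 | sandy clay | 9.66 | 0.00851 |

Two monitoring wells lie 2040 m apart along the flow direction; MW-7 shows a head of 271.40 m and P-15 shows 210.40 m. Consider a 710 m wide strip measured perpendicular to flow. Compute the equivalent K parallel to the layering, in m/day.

Flow is parallel to layering, so each bed carries its own Darcy discharge and the transmissivities add.
Σ(K_i·b_i) = 14.1×6.20 + 0.572×1.63 + 378×1.64 + 0.00851×9.66 = 708.4 m²/day.
Total thickness b = 19.13 m, so K_eq = Σ(K_i·b_i)/b = 37.03 m/day.

37.0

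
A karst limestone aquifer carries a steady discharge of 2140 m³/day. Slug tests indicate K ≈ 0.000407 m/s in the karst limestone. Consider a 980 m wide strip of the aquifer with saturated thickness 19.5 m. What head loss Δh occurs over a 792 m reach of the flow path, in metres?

Convert K: 0.000407 m/s × 86400 = 35.16 m/day.
Cross-sectional area A = 980 × 19.5 = 19110 m².
From Q = K·A·i, i = Q / (K·A) = 2140 / (35.16 × 19110) = 0.003185.
Head loss Δh = i · L = 0.003185 × 792 = 2.522 m.

2.52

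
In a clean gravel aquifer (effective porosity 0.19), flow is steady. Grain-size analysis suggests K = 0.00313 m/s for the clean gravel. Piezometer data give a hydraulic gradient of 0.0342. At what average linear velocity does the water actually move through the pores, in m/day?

48.7

Convert K: 0.00313 m/s × 86400 = 270.4 m/day.
Hydraulic gradient i = 0.0342.
Darcy flux q = K · i = 270.4 × 0.03420 = 9.249 m/day.
Seepage velocity v = q / n_e = 9.249 / 0.19 = 48.68 m/day.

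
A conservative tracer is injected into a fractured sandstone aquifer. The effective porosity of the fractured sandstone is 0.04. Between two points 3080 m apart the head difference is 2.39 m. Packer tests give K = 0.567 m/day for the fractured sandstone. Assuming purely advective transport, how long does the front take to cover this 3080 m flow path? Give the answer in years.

767

Hydraulic gradient i = Δh / L = 2.39 / 3080 = 0.0007760.
Darcy flux q = K · i = 0.5670 × 0.0007760 = 0.0004400 m/day.
Seepage velocity v = q / n_e = 0.0004400 / 0.04 = 0.01100 m/day.
Travel time t = L / v = 3080 / 0.01100 = 2.800e+05 days = 766.6 years.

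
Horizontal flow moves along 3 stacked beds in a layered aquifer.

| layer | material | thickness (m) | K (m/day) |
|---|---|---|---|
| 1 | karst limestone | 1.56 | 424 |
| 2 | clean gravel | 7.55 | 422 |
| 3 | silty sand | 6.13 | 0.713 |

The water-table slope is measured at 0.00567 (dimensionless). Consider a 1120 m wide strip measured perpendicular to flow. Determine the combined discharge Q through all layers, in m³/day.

Flow is parallel to layering, so each bed carries its own Darcy discharge and the transmissivities add.
Σ(K_i·b_i) = 424×1.56 + 422×7.55 + 0.713×6.13 = 3852 m²/day.
Hydraulic gradient i = 0.00567.
Q = Σ(K_i·b_i) · W · i = 3852 × 1120 × 0.005670 = 24461 m³/day.

24500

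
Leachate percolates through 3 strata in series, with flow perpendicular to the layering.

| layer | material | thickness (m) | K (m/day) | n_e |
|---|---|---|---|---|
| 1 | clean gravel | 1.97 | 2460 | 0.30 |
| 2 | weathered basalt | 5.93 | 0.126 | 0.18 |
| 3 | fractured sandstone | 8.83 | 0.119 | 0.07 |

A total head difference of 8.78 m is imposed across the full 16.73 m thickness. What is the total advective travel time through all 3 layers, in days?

With flow normal to the layers, continuity requires the same specific discharge q through every layer.
Σ(b_i/K_i) = 1.97/2460 + 5.93/0.126 + 8.83/0.119 = 121.3 d.
q = Δh / Σ(b_i/K_i) = 8.78 / 121.3 = 0.07240 m/day.
In each layer the seepage velocity is v_i = q/n_i, so the layer transit time is t_i = b_i·n_i / q:
  layer 1 (clean gravel): t_1 = 1.97 × 0.30 / 0.07240 = 8.163 d
  layer 2 (weathered basalt): t_2 = 5.93 × 0.18 / 0.07240 = 14.74 d
  layer 3 (fractured sandstone): t_3 = 8.83 × 0.07 / 0.07240 = 8.537 d
Total t = Σ t_i = 31.44 days.

31.4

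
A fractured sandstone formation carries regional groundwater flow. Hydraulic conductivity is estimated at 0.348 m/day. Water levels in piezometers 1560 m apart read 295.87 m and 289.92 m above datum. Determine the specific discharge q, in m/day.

0.00133

Hydraulic gradient i = (295.87 − 289.92) / 1560 = 5.95 / 1560 = 0.003814.
Specific discharge q = K · i = 0.3480 × 0.003814 = 0.001327 m/day.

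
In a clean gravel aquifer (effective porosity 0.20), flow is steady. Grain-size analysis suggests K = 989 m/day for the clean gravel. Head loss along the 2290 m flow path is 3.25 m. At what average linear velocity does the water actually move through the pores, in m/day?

Hydraulic gradient i = Δh / L = 3.25 / 2290 = 0.001419.
Darcy flux q = K · i = 989.0 × 0.001419 = 1.404 m/day.
Seepage velocity v = q / n_e = 1.404 / 0.20 = 7.018 m/day.

7.02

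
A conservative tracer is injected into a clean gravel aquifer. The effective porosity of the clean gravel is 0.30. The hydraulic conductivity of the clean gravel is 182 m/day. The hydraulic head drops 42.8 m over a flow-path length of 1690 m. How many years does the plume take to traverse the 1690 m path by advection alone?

Hydraulic gradient i = Δh / L = 42.8 / 1690 = 0.02533.
Darcy flux q = K · i = 182.0 × 0.02533 = 4.609 m/day.
Seepage velocity v = q / n_e = 4.609 / 0.30 = 15.36 m/day.
Travel time t = L / v = 1690 / 15.36 = 110.0 days = 0.3012 years.

0.301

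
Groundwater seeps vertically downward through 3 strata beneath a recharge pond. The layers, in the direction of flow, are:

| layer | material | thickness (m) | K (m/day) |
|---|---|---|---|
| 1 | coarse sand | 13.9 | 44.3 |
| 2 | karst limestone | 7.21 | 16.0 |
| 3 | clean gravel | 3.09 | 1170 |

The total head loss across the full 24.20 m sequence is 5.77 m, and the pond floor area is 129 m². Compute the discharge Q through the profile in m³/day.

Flow is perpendicular to layering, so the layers act in series and the equivalent K is the thickness-weighted harmonic mean.
Total thickness L = 13.9 + 7.21 + 3.09 = 24.20 m.
Σ(b_i/K_i) = 13.9/44.3 + 7.21/16.0 + 3.09/1170 = 0.7670 d.
K_eq = L / Σ(b_i/K_i) = 24.20 / 0.7670 = 31.55 m/day.
Q = K_eq · A · (Δh/L) = 31.55 × 129 × (5.77/24.20) = 970.4 m³/day.

970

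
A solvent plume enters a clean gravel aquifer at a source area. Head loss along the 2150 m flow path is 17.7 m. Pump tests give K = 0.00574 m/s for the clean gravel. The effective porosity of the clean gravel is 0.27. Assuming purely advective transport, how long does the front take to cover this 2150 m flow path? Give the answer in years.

0.389

Convert K: 0.00574 m/s × 86400 = 495.9 m/day.
Hydraulic gradient i = Δh / L = 17.7 / 2150 = 0.008233.
Darcy flux q = K · i = 495.9 × 0.008233 = 4.083 m/day.
Seepage velocity v = q / n_e = 4.083 / 0.27 = 15.12 m/day.
Travel time t = L / v = 2150 / 15.12 = 142.2 days = 0.3893 years.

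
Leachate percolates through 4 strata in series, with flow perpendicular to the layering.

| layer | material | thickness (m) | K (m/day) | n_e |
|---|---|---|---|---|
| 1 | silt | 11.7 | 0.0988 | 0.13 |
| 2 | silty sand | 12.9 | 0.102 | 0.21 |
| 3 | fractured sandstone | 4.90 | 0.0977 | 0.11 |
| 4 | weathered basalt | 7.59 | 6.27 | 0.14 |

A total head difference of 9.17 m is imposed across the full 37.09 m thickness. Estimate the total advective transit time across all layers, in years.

With flow normal to the layers, continuity requires the same specific discharge q through every layer.
Σ(b_i/K_i) = 11.7/0.0988 + 12.9/0.102 + 4.90/0.0977 + 7.59/6.27 = 296.3 d.
q = Δh / Σ(b_i/K_i) = 9.17 / 296.3 = 0.03095 m/day.
In each layer the seepage velocity is v_i = q/n_i, so the layer transit time is t_i = b_i·n_i / q:
  layer 1 (silt): t_1 = 11.7 × 0.13 / 0.03095 = 49.14 d
  layer 2 (silty sand): t_2 = 12.9 × 0.21 / 0.03095 = 87.52 d
  layer 3 (fractured sandstone): t_3 = 4.90 × 0.11 / 0.03095 = 17.41 d
  layer 4 (weathered basalt): t_4 = 7.59 × 0.14 / 0.03095 = 34.33 d
Total t = Σ t_i = 188.4 days = 0.5158 years.

0.516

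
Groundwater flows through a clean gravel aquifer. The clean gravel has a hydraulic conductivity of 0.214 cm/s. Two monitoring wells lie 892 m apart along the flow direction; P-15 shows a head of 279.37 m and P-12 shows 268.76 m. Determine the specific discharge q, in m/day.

Convert K: 0.214 cm/s × 864 = 184.9 m/day.
Hydraulic gradient i = (279.37 − 268.76) / 892 = 10.61 / 892 = 0.01189.
Specific discharge q = K · i = 184.9 × 0.01189 = 2.199 m/day.

2.20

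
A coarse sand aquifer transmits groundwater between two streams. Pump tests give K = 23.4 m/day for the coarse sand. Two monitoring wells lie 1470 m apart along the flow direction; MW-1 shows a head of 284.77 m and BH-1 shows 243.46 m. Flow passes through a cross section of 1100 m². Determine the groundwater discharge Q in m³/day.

Hydraulic gradient i = (284.77 − 243.46) / 1470 = 41.31 / 1470 = 0.02810.
Darcy's law: Q = K · A · i = 23.40 × 1100 × 0.02810 = 723.3 m³/day.

723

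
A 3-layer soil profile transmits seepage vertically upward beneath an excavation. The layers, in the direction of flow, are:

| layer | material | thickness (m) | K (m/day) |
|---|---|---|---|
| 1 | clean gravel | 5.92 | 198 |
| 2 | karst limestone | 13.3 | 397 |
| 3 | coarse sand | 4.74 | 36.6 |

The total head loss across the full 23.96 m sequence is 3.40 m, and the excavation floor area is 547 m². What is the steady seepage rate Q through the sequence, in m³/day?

9640

Flow is perpendicular to layering, so the layers act in series and the equivalent K is the thickness-weighted harmonic mean.
Total thickness L = 5.92 + 13.3 + 4.74 = 23.96 m.
Σ(b_i/K_i) = 5.92/198 + 13.3/397 + 4.74/36.6 = 0.1929 d.
K_eq = L / Σ(b_i/K_i) = 23.96 / 0.1929 = 124.2 m/day.
Q = K_eq · A · (Δh/L) = 124.2 × 547 × (3.40/23.96) = 9641 m³/day.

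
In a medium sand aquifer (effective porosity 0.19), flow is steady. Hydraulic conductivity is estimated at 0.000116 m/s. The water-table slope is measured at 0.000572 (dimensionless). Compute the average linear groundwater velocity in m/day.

0.0302

Convert K: 0.000116 m/s × 86400 = 10.02 m/day.
Hydraulic gradient i = 0.000572.
Darcy flux q = K · i = 10.02 × 0.0005720 = 0.005733 m/day.
Seepage velocity v = q / n_e = 0.005733 / 0.19 = 0.03017 m/day.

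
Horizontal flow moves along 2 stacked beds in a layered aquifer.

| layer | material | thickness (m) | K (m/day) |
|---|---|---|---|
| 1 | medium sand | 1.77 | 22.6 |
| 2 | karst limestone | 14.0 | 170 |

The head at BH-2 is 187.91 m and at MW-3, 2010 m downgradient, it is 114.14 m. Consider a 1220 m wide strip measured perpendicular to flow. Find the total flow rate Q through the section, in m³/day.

108000

Flow is parallel to layering, so each bed carries its own Darcy discharge and the transmissivities add.
Σ(K_i·b_i) = 22.6×1.77 + 170×14.0 = 2420 m²/day.
Hydraulic gradient i = (187.91 − 114.14) / 2010 = 73.77 / 2010 = 0.03670.
Q = Σ(K_i·b_i) · W · i = 2420 × 1220 × 0.03670 = 1.084e+05 m³/day.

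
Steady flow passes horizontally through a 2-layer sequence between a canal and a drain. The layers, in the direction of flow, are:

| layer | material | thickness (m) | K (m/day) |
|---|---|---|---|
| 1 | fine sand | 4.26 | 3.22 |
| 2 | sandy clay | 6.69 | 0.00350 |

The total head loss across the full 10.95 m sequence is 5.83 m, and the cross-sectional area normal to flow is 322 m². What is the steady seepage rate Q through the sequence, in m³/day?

Flow is perpendicular to layering, so the layers act in series and the equivalent K is the thickness-weighted harmonic mean.
Total thickness L = 4.26 + 6.69 = 10.95 m.
Σ(b_i/K_i) = 4.26/3.22 + 6.69/0.00350 = 1913 d.
K_eq = L / Σ(b_i/K_i) = 10.95 / 1913 = 0.005725 m/day.
Q = K_eq · A · (Δh/L) = 0.005725 × 322 × (5.83/10.95) = 0.9814 m³/day.

0.981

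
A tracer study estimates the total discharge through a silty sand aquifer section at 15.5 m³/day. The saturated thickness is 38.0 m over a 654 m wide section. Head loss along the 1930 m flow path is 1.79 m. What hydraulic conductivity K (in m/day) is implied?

Cross-sectional area A = 654 × 38.0 = 24852 m².
Hydraulic gradient i = Δh / L = 1.79 / 1930 = 0.0009275.
From Q = K·A·i, K = Q / (A·i) = 15.5 / (24852 × 0.0009275) = 0.6725 m/day.

0.672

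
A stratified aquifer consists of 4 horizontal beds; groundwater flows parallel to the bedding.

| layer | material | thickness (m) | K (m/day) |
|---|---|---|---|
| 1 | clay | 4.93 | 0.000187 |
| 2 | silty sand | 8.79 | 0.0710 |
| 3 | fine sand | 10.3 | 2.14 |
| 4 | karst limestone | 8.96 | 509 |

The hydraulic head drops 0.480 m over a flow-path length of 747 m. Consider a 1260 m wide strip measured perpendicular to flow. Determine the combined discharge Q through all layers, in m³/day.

Flow is parallel to layering, so each bed carries its own Darcy discharge and the transmissivities add.
Σ(K_i·b_i) = 0.000187×4.93 + 0.0710×8.79 + 2.14×10.3 + 509×8.96 = 4583 m²/day.
Hydraulic gradient i = Δh / L = 0.480 / 747 = 0.0006426.
Q = Σ(K_i·b_i) · W · i = 4583 × 1260 × 0.0006426 = 3711 m³/day.

3710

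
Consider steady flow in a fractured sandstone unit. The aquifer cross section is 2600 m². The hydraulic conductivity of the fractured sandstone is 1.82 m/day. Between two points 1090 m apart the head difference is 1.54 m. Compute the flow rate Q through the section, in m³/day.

6.69

Hydraulic gradient i = Δh / L = 1.54 / 1090 = 0.001413.
Darcy's law: Q = K · A · i = 1.820 × 2600 × 0.001413 = 6.686 m³/day.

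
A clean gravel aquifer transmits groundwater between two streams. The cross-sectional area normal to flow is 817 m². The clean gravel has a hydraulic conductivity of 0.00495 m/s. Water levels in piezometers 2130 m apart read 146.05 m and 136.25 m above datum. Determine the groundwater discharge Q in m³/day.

Convert K: 0.00495 m/s × 86400 = 427.7 m/day.
Hydraulic gradient i = (146.05 − 136.25) / 2130 = 9.8 / 2130 = 0.004601.
Darcy's law: Q = K · A · i = 427.7 × 817.0 × 0.004601 = 1608 m³/day.

1610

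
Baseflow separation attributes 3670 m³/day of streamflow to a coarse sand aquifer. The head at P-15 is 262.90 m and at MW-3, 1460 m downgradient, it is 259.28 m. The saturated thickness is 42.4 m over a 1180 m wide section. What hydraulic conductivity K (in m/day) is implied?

Cross-sectional area A = 1180 × 42.4 = 50032 m².
Hydraulic gradient i = (262.90 − 259.28) / 1460 = 3.62 / 1460 = 0.002479.
From Q = K·A·i, K = Q / (A·i) = 3670 / (50032 × 0.002479) = 29.58 m/day.

29.6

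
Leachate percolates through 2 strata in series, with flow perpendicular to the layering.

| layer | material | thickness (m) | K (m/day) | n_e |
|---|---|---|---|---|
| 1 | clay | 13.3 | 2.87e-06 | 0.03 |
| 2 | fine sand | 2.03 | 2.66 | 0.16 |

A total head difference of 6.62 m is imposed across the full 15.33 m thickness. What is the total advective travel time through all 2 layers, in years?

1390

With flow normal to the layers, continuity requires the same specific discharge q through every layer.
Σ(b_i/K_i) = 13.3/2.87e-06 + 2.03/2.66 = 4.634e+06 d.
q = Δh / Σ(b_i/K_i) = 6.62 / 4.634e+06 = 1.429e-06 m/day.
In each layer the seepage velocity is v_i = q/n_i, so the layer transit time is t_i = b_i·n_i / q:
  layer 1 (clay): t_1 = 13.3 × 0.03 / 1.429e-06 = 2.793e+05 d
  layer 2 (fine sand): t_2 = 2.03 × 0.16 / 1.429e-06 = 2.274e+05 d
Total t = Σ t_i = 5.067e+05 days = 1387 years.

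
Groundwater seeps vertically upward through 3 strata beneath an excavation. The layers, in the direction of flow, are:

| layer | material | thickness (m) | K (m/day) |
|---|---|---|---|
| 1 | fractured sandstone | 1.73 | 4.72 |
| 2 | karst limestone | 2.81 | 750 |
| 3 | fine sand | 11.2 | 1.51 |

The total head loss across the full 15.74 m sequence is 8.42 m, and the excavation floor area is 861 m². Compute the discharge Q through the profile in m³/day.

Flow is perpendicular to layering, so the layers act in series and the equivalent K is the thickness-weighted harmonic mean.
Total thickness L = 1.73 + 2.81 + 11.2 = 15.74 m.
Σ(b_i/K_i) = 1.73/4.72 + 2.81/750 + 11.2/1.51 = 7.787 d.
K_eq = L / Σ(b_i/K_i) = 15.74 / 7.787 = 2.021 m/day.
Q = K_eq · A · (Δh/L) = 2.021 × 861 × (8.42/15.74) = 930.9 m³/day.

931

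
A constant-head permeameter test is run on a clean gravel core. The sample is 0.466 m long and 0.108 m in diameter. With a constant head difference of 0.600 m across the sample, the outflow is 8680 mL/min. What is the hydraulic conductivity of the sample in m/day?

1060

Cross-sectional area A = π·(d/2)² = π × (0.108/2)² = 0.009161 m².
Convert discharge: 8680 mL/min = 0.0001447 m³/s.
Darcy's law rearranged: K = Q·L / (A·Δh) = 0.0001447 × 0.466 / (0.009161 × 0.600) = 0.01226 m/s = 1060 m/day.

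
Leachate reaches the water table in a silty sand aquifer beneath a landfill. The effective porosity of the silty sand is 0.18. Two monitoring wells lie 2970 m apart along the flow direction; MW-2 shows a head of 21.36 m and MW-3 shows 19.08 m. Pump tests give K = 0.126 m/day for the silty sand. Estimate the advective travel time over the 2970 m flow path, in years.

15100

Hydraulic gradient i = (21.36 − 19.08) / 2970 = 2.28 / 2970 = 0.0007677.
Darcy flux q = K · i = 0.1260 × 0.0007677 = 9.673e-05 m/day.
Seepage velocity v = q / n_e = 9.673e-05 / 0.18 = 0.0005374 m/day.
Travel time t = L / v = 2970 / 0.0005374 = 5.527e+06 days = 15132 years.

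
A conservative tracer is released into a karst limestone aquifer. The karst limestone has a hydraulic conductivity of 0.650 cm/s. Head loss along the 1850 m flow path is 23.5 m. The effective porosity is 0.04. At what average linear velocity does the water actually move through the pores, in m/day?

178

Convert K: 0.650 cm/s × 864 = 561.6 m/day.
Hydraulic gradient i = Δh / L = 23.5 / 1850 = 0.01270.
Darcy flux q = K · i = 561.6 × 0.01270 = 7.134 m/day.
Seepage velocity v = q / n_e = 7.134 / 0.04 = 178.3 m/day.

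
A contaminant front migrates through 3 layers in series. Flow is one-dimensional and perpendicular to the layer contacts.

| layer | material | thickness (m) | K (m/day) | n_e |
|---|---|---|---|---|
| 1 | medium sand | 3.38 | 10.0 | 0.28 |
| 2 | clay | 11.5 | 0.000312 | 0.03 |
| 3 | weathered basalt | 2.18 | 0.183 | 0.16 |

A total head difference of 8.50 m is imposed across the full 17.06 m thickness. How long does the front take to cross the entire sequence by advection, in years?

With flow normal to the layers, continuity requires the same specific discharge q through every layer.
Σ(b_i/K_i) = 3.38/10.0 + 11.5/0.000312 + 2.18/0.183 = 36871 d.
q = Δh / Σ(b_i/K_i) = 8.50 / 36871 = 0.0002305 m/day.
In each layer the seepage velocity is v_i = q/n_i, so the layer transit time is t_i = b_i·n_i / q:
  layer 1 (medium sand): t_1 = 3.38 × 0.28 / 0.0002305 = 4105 d
  layer 2 (clay): t_2 = 11.5 × 0.03 / 0.0002305 = 1497 d
  layer 3 (weathered basalt): t_3 = 2.18 × 0.16 / 0.0002305 = 1513 d
Total t = Σ t_i = 7115 days = 19.48 years.

19.5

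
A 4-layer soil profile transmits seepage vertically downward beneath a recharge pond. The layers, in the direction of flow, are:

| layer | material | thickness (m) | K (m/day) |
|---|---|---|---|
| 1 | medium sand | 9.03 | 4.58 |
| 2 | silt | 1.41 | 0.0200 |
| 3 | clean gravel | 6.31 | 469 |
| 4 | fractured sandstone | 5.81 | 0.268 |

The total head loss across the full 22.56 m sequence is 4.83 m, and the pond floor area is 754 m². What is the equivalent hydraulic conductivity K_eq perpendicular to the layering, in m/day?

Flow is perpendicular to layering, so the layers act in series and the equivalent K is the thickness-weighted harmonic mean.
Total thickness L = 9.03 + 1.41 + 6.31 + 5.81 = 22.56 m.
Σ(b_i/K_i) = 9.03/4.58 + 1.41/0.0200 + 6.31/469 + 5.81/0.268 = 94.16 d.
K_eq = L / Σ(b_i/K_i) = 22.56 / 94.16 = 0.2396 m/day.

0.240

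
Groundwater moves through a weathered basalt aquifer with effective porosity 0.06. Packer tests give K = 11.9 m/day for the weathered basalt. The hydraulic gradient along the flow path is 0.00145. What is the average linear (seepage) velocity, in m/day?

0.288

Hydraulic gradient i = 0.00145.
Darcy flux q = K · i = 11.90 × 0.001450 = 0.01725 m/day.
Seepage velocity v = q / n_e = 0.01725 / 0.06 = 0.2876 m/day.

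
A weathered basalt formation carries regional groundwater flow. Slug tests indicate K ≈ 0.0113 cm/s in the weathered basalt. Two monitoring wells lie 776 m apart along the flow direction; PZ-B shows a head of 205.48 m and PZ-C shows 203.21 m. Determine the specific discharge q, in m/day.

0.0286

Convert K: 0.0113 cm/s × 864 = 9.763 m/day.
Hydraulic gradient i = (205.48 − 203.21) / 776 = 2.27 / 776 = 0.002925.
Specific discharge q = K · i = 9.763 × 0.002925 = 0.02856 m/day.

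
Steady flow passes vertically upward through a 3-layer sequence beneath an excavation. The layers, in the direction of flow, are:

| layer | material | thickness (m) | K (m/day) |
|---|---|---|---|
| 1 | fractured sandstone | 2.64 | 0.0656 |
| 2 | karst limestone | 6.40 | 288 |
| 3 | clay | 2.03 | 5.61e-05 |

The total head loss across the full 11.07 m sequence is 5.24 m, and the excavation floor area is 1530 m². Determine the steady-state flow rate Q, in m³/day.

Flow is perpendicular to layering, so the layers act in series and the equivalent K is the thickness-weighted harmonic mean.
Total thickness L = 2.64 + 6.40 + 2.03 = 11.07 m.
Σ(b_i/K_i) = 2.64/0.0656 + 6.40/288 + 2.03/5.61e-05 = 36226 d.
K_eq = L / Σ(b_i/K_i) = 11.07 / 36226 = 0.0003056 m/day.
Q = K_eq · A · (Δh/L) = 0.0003056 × 1530 × (5.24/11.07) = 0.2213 m³/day.

0.221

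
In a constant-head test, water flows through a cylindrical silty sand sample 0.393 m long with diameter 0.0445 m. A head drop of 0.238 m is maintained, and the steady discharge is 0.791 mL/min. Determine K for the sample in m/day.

1.21

Cross-sectional area A = π·(d/2)² = π × (0.0445/2)² = 0.001555 m².
Convert discharge: 0.791 mL/min = 1.318e-08 m³/s.
Darcy's law rearranged: K = Q·L / (A·Δh) = 1.318e-08 × 0.393 / (0.001555 × 0.238) = 1.400e-05 m/s = 1.209 m/day.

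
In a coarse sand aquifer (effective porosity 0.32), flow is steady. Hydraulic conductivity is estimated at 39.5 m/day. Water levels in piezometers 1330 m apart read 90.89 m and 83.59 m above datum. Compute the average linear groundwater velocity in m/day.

0.678

Hydraulic gradient i = (90.89 − 83.59) / 1330 = 7.3 / 1330 = 0.005489.
Darcy flux q = K · i = 39.50 × 0.005489 = 0.2168 m/day.
Seepage velocity v = q / n_e = 0.2168 / 0.32 = 0.6775 m/day.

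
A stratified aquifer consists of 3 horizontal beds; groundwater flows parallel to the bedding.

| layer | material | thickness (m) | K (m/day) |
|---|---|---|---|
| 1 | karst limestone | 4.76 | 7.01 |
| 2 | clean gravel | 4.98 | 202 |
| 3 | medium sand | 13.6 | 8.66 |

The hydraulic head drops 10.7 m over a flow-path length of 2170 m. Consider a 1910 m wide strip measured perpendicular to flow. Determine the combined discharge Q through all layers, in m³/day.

10900

Flow is parallel to layering, so each bed carries its own Darcy discharge and the transmissivities add.
Σ(K_i·b_i) = 7.01×4.76 + 202×4.98 + 8.66×13.6 = 1157 m²/day.
Hydraulic gradient i = Δh / L = 10.7 / 2170 = 0.004931.
Q = Σ(K_i·b_i) · W · i = 1157 × 1910 × 0.004931 = 10898 m³/day.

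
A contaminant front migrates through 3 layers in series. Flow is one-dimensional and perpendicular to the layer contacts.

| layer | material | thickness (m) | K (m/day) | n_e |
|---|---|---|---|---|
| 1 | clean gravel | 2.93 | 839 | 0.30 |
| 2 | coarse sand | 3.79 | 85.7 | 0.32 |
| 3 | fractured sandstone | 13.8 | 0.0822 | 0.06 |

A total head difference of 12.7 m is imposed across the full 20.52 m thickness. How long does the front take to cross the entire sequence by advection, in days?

38.6

With flow normal to the layers, continuity requires the same specific discharge q through every layer.
Σ(b_i/K_i) = 2.93/839 + 3.79/85.7 + 13.8/0.0822 = 167.9 d.
q = Δh / Σ(b_i/K_i) = 12.7 / 167.9 = 0.07563 m/day.
In each layer the seepage velocity is v_i = q/n_i, so the layer transit time is t_i = b_i·n_i / q:
  layer 1 (clean gravel): t_1 = 2.93 × 0.30 / 0.07563 = 11.62 d
  layer 2 (coarse sand): t_2 = 3.79 × 0.32 / 0.07563 = 16.04 d
  layer 3 (fractured sandstone): t_3 = 13.8 × 0.06 / 0.07563 = 10.95 d
Total t = Σ t_i = 38.61 days.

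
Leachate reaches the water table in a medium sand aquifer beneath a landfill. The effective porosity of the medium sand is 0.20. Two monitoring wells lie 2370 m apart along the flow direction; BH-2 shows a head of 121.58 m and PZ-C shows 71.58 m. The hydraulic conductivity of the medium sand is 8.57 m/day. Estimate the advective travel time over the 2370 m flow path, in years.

Hydraulic gradient i = (121.58 − 71.58) / 2370 = 50 / 2370 = 0.02110.
Darcy flux q = K · i = 8.570 × 0.02110 = 0.1808 m/day.
Seepage velocity v = q / n_e = 0.1808 / 0.20 = 0.9040 m/day.
Travel time t = L / v = 2370 / 0.9040 = 2622 days = 7.178 years.

7.18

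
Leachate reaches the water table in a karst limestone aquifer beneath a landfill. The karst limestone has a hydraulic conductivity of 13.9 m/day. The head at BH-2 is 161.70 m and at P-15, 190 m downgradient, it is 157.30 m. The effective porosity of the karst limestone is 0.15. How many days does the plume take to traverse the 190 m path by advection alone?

Hydraulic gradient i = (161.70 − 157.30) / 190 = 4.4 / 190 = 0.02316.
Darcy flux q = K · i = 13.90 × 0.02316 = 0.3219 m/day.
Seepage velocity v = q / n_e = 0.3219 / 0.15 = 2.146 m/day.
Travel time t = L / v = 190 / 2.146 = 88.54 days.

88.5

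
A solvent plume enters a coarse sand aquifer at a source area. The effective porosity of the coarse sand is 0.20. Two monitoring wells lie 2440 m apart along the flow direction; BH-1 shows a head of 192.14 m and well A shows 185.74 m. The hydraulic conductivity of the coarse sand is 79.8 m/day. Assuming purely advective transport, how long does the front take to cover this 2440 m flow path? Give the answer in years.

Hydraulic gradient i = (192.14 − 185.74) / 2440 = 6.4 / 2440 = 0.002623.
Darcy flux q = K · i = 79.80 × 0.002623 = 0.2093 m/day.
Seepage velocity v = q / n_e = 0.2093 / 0.20 = 1.047 m/day.
Travel time t = L / v = 2440 / 1.047 = 2331 days = 6.383 years.

6.38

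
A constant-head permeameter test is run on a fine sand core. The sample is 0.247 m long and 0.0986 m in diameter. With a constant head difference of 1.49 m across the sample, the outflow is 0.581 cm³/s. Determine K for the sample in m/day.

1.09

Cross-sectional area A = π·(d/2)² = π × (0.0986/2)² = 0.007636 m².
Convert discharge: 0.581 cm³/s = 5.810e-07 m³/s.
Darcy's law rearranged: K = Q·L / (A·Δh) = 5.810e-07 × 0.247 / (0.007636 × 1.49) = 1.261e-05 m/s = 1.090 m/day.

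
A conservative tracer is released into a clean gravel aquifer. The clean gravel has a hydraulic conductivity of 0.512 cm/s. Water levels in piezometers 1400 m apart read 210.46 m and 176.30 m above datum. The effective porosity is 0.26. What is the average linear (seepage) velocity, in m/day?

Convert K: 0.512 cm/s × 864 = 442.4 m/day.
Hydraulic gradient i = (210.46 − 176.30) / 1400 = 34.16 / 1400 = 0.02440.
Darcy flux q = K · i = 442.4 × 0.02440 = 10.79 m/day.
Seepage velocity v = q / n_e = 10.79 / 0.26 = 41.51 m/day.

41.5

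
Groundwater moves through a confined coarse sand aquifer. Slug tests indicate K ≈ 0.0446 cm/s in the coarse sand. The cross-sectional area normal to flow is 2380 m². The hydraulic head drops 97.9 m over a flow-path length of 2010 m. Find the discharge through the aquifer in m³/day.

4470

Convert K: 0.0446 cm/s × 864 = 38.53 m/day.
Hydraulic gradient i = Δh / L = 97.9 / 2010 = 0.04871.
Darcy's law: Q = K · A · i = 38.53 × 2380 × 0.04871 = 4467 m³/day.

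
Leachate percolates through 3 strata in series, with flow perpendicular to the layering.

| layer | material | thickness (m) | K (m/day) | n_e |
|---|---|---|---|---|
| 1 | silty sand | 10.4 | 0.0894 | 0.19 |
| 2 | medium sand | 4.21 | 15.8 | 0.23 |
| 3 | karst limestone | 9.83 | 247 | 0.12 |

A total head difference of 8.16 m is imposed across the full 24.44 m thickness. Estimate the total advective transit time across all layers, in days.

With flow normal to the layers, continuity requires the same specific discharge q through every layer.
Σ(b_i/K_i) = 10.4/0.0894 + 4.21/15.8 + 9.83/247 = 116.6 d.
q = Δh / Σ(b_i/K_i) = 8.16 / 116.6 = 0.06996 m/day.
In each layer the seepage velocity is v_i = q/n_i, so the layer transit time is t_i = b_i·n_i / q:
  layer 1 (silty sand): t_1 = 10.4 × 0.19 / 0.06996 = 28.24 d
  layer 2 (medium sand): t_2 = 4.21 × 0.23 / 0.06996 = 13.84 d
  layer 3 (karst limestone): t_3 = 9.83 × 0.12 / 0.06996 = 16.86 d
Total t = Σ t_i = 58.95 days.

58.9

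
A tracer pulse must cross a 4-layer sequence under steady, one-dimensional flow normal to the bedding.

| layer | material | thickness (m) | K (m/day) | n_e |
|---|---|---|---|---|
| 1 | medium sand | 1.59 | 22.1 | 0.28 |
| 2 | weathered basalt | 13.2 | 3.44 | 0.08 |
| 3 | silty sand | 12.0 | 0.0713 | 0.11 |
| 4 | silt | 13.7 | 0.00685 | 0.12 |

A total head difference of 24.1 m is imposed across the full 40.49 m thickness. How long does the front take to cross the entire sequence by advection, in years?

1.10

With flow normal to the layers, continuity requires the same specific discharge q through every layer.
Σ(b_i/K_i) = 1.59/22.1 + 13.2/3.44 + 12.0/0.0713 + 13.7/0.00685 = 2172 d.
q = Δh / Σ(b_i/K_i) = 24.1 / 2172 = 0.01109 m/day.
In each layer the seepage velocity is v_i = q/n_i, so the layer transit time is t_i = b_i·n_i / q:
  layer 1 (medium sand): t_1 = 1.59 × 0.28 / 0.01109 = 40.13 d
  layer 2 (weathered basalt): t_2 = 13.2 × 0.08 / 0.01109 = 95.18 d
  layer 3 (silty sand): t_3 = 12.0 × 0.11 / 0.01109 = 119.0 d
  layer 4 (silt): t_4 = 13.7 × 0.12 / 0.01109 = 148.2 d
Total t = Σ t_i = 402.5 days = 1.102 years.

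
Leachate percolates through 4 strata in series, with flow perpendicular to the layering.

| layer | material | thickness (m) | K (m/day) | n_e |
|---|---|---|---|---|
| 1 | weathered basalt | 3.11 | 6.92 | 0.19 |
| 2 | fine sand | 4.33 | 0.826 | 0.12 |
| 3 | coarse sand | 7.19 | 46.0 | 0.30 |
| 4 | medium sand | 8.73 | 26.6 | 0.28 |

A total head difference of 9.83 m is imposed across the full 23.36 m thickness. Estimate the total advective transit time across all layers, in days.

3.59

With flow normal to the layers, continuity requires the same specific discharge q through every layer.
Σ(b_i/K_i) = 3.11/6.92 + 4.33/0.826 + 7.19/46.0 + 8.73/26.6 = 6.176 d.
q = Δh / Σ(b_i/K_i) = 9.83 / 6.176 = 1.592 m/day.
In each layer the seepage velocity is v_i = q/n_i, so the layer transit time is t_i = b_i·n_i / q:
  layer 1 (weathered basalt): t_1 = 3.11 × 0.19 / 1.592 = 0.3713 d
  layer 2 (fine sand): t_2 = 4.33 × 0.12 / 1.592 = 0.3265 d
  layer 3 (coarse sand): t_3 = 7.19 × 0.30 / 1.592 = 1.355 d
  layer 4 (medium sand): t_4 = 8.73 × 0.28 / 1.592 = 1.536 d
Total t = Σ t_i = 3.589 days.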